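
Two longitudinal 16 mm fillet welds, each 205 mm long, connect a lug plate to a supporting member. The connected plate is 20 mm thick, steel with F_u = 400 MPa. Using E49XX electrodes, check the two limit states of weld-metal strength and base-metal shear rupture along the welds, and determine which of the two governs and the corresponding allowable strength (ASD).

E49XX → F_EXX = 490 MPa.
t_e = 0.707 × 16 = 11.31 mm; L = 410 mm.
Weld metal: R_n/Ω = (1/2.0) × 0.6 × 490 × 11.31 × 410 × 10⁻³ = 681.8 kN.
Base metal (shear rupture): R_n/Ω = (1/2.0) × 0.6 × 400 × 20 × 410 × 10⁻³ = 984 kN.
Governing: weld metal.

R_n/Ω ≈ 682 kN (weld metal governs)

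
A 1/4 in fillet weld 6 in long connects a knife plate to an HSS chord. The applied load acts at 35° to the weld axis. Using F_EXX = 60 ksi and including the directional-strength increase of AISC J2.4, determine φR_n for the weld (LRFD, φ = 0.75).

t_e = 0.707 × 0.25 = 0.1767 in; A_we = 0.1767 × 6 = 1.06 in².
Directional factor: 1.0 + 0.5 sin^1.5(35°) = 1.217.
F_nw = 0.6 × 60 × 1.217 = 43.82 ksi.
φR_n = 0.75 × 43.82 × 1.06 = 34.85 kips.

φR_n ≈ 34.9 kips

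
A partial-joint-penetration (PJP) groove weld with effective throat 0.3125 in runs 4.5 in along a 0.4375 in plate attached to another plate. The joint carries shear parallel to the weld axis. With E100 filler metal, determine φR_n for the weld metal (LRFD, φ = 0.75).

E100XX → F_EXX = 100 ksi.
Effective throat (given) t_e = 0.3125 in.
A_we = 0.3125 × 4.5 = 1.406 in².
F_nw = 0.6 F_EXX = 60 ksi.
φR_n = 0.75 × 60 × 1.406 = 63.28 kips.

φR_n ≈ 63.3 kips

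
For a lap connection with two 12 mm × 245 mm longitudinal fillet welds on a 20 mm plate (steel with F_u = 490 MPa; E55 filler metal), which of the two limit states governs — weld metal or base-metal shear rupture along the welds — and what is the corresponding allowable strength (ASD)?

E55XX → F_EXX = 550 MPa.
t_e = 0.707 × 12 = 8.484 mm; L = 490 mm.
Weld metal: R_n/Ω = (1/2.0) × 0.6 × 550 × 8.484 × 490 × 10⁻³ = 685.9 kN.
Base metal (shear rupture): R_n/Ω = (1/2.0) × 0.6 × 490 × 20 × 490 × 10⁻³ = 1441 kN.
Governing: weld metal.

R_n/Ω ≈ 686 kN (weld metal governs)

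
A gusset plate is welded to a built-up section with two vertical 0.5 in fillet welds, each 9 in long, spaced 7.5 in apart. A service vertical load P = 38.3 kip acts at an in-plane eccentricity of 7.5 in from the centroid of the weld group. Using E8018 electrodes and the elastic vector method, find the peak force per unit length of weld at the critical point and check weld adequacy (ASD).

E80XX → F_EXX = 80 ksi.
Total weld length L_w = 18 in. Treat welds as unit-width lines.
Polar moment about centroid: J = 2[d³/12 + d(b/2)²] = 2[9³/12 + 9×3.75²] = 374.6 in³.
Direct shear f_v = P/L_w = 38.3 / 18 = 2.128 kip/in (vertical).
Torsion M = P·e = 38.3 × 7.5 = 287.25 kip·in.
Critical point at (x, y) = (3.75, 4.5) from centroid. f_tx = M·y/J = 3.45 kip/in; f_ty = M·x/J = 2.875 kip/in.
Resultant f_max = √[f_tx² + (f_v + f_ty)²] = √[3.45² + (2.128 + 2.875)²] = 6.078 kip/in.
Capacity per unit length: r_n/Ω = (1/2.0) × 0.6 × 80 × (0.707 × 0.5) = 8.484 kip/in.
6.078 ≤ 8.484 → adequate.

f_max ≈ 6.08 kip/in; adequate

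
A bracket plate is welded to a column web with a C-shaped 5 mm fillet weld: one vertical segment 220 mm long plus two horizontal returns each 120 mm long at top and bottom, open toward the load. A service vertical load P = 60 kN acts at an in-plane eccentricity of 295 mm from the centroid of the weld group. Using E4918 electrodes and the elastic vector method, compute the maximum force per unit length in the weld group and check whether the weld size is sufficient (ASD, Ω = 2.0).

E49XX → F_EXX = 490 MPa.
Total weld length L_w = 460 mm. Treat welds as unit-width lines.
Centroid: x̄ = 2×120×60 / 460 = 31.3 mm from the vertical weld.
Polar moment about centroid: J = I_x + I_y = [220³/12 + 2×120×110²] + [220×31.3² + 2(120³/12 + 120×28.7²)] = 4493000 mm³.
Direct shear f_v = P/L_w = 60×10³ / 460 = 130.4 N/mm (vertical).
Torsion M = P·e = 60×10³ × 295 = 17700000 N·mm.
Critical point at (x, y) = (88.7, 110) from centroid. f_tx = M·y/J = 433.4 N/mm; f_ty = M·x/J = 349.4 N/mm.
Resultant f_max = √[f_tx² + (f_v + f_ty)²] = √[433.4² + (130.4 + 349.4)²] = 646.6 N/mm.
Capacity per unit length: r_n/Ω = (1/2.0) × 0.6 × 490 × (0.707 × 5) = 519.6 N/mm.
646.6 > 519.6 → NOT adequate.

f_max ≈ 647 N/mm; NOT adequate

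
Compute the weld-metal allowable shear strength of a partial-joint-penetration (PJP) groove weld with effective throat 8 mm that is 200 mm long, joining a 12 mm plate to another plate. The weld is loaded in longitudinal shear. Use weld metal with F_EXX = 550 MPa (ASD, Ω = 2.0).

Effective throat (given) t_e = 8 mm.
A_we = 8 × 200 = 1600 mm².
F_nw = 0.6 F_EXX = 330 MPa.
R_n/Ω = (330 × 1600) / 2.0 × 10⁻³ = 264 kN.

R_n/Ω ≈ 264 kN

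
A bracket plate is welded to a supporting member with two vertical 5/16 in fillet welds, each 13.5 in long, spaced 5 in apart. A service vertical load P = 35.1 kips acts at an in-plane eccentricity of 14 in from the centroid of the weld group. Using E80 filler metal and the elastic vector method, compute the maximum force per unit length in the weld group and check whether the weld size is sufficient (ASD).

E80XX → F_EXX = 80 ksi.
Total weld length L_w = 27 in. Treat welds as unit-width lines.
Polar moment about centroid: J = 2[d³/12 + d(b/2)²] = 2[13.5³/12 + 13.5×2.5²] = 578.8 in³.
Direct shear f_v = P/L_w = 35.1 / 27 = 1.3 kip/in (vertical).
Torsion M = P·e = 35.1 × 14 = 491.4 kip·in.
Critical point at (x, y) = (2.5, 6.75) from centroid. f_tx = M·y/J = 5.731 kip/in; f_ty = M·x/J = 2.122 kip/in.
Resultant f_max = √[f_tx² + (f_v + f_ty)²] = √[5.731² + (1.3 + 2.122)²] = 6.675 kip/in.
Capacity per unit length: r_n/Ω = (1/2.0) × 0.6 × 80 × (0.707 × 0.3125) = 5.302 kip/in.
6.675 > 5.302 → NOT adequate.

f_max ≈ 6.67 kip/in; NOT adequate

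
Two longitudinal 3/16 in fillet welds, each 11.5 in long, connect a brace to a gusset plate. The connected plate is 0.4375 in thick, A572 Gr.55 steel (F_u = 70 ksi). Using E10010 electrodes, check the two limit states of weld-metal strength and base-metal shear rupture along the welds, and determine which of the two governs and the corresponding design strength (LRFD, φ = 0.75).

φR_n ≈ 137 kips (weld metal governs)

E100XX → F_EXX = 100 ksi.
t_e = 0.707 × 0.1875 = 0.1326 in; L = 23 in.
Weld metal: φR_n = 0.75 × 0.6 × 100 × 0.1326 × 23 = 137.2 kips.
Base metal (shear rupture): φR_n = 0.75 × 0.6 × 70 × 0.4375 × 23 = 317 kips.
Governing: weld metal.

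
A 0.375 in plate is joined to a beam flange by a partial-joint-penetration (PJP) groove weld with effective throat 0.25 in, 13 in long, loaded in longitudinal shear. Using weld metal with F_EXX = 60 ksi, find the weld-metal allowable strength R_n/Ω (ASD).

Effective throat (given) t_e = 0.25 in.
A_we = 0.25 × 13 = 3.25 in².
F_nw = 0.6 F_EXX = 36 ksi.
R_n/Ω = (36 × 3.25) / 2.0 = 58.5 kips.

R_n/Ω ≈ 58.5 kips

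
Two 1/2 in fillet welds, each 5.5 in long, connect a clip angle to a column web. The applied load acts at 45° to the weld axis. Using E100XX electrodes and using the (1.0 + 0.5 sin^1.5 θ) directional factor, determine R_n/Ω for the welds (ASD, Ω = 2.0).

R_n/Ω ≈ 151 kip

E100XX → F_EXX = 100 ksi.
t_e = 0.707 × 0.5 = 0.3535 in; A_we = 0.3535 × 11 = 3.888 in².
Directional factor: 1.0 + 0.5 sin^1.5(45°) = 1.297.
F_nw = 0.6 × 100 × 1.297 = 77.84 ksi.
R_n/Ω = (77.84 × 3.888) / 2.0 = 151.3 kip.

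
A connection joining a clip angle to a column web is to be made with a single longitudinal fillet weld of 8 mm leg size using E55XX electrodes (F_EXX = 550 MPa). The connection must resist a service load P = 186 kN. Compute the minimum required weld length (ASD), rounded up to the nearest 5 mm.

Throat t_e = 0.707 × 8 = 5.656 mm.
r_n/Ω = (0.6 × 550 × 5.656) / 2.0 = 933.2 N/mm = 0.9332 kN/mm.
L_req = P / (r_n/Ω) = 186 / 0.9332 = 199.3 mm total.
Round up → use L = 200 mm.

L = 200 mm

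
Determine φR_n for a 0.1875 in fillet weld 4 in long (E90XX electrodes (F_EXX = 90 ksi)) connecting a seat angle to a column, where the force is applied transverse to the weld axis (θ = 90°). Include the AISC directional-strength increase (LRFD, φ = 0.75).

φR_n ≈ 32.2 kip

t_e = 0.707 × 0.1875 = 0.1326 in; A_we = 0.1326 × 4 = 0.5302 in².
Directional factor: 1.0 + 0.5 sin^1.5(90°) = 1.5.
F_nw = 0.6 × 90 × 1.5 = 81 ksi.
φR_n = 0.75 × 81 × 0.5302 = 32.21 kip.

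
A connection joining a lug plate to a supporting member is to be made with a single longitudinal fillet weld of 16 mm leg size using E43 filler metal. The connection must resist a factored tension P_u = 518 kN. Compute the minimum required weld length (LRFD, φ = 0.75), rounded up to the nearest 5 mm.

L = 240 mm

E43XX → F_EXX = 430 MPa.
Throat t_e = 0.707 × 16 = 11.31 mm.
φr_n = 0.75 × 0.6 × 430 × 11.31 × 10⁻³ = 2.189 kN/mm.
L_req = P_u / φr_n = 518 / 2.189 = 236.7 mm total.
Round up → use L = 240 mm.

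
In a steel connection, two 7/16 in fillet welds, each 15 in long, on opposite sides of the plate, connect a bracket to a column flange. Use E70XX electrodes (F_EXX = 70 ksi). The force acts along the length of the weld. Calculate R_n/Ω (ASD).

Effective throat t_e = 0.707 × 0.4375 = 0.3093 in.
Total length L = 30 in; A_we = 0.3093 × 30 = 9.279 in².
F_nw = 0.6 F_EXX = 0.6 × 70 = 42 ksi.
R_n = 42 × 9.279 = 389.7 kips; R_n/Ω = 389.7/2.0 = 194.9 kips.

R_n/Ω ≈ 195 kips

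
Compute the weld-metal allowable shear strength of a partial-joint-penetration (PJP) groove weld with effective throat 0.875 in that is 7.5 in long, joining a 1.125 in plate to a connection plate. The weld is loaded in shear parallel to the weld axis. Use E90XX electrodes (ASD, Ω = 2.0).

E90XX → F_EXX = 90 ksi.
Effective throat (given) t_e = 0.875 in.
A_we = 0.875 × 7.5 = 6.562 in².
F_nw = 0.6 F_EXX = 54 ksi.
R_n/Ω = (54 × 6.562) / 2.0 = 177.2 kip.

R_n/Ω ≈ 177 kip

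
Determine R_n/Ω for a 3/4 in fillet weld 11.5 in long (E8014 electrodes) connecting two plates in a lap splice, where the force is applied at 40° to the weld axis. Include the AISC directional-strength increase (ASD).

E80XX → F_EXX = 80 ksi.
t_e = 0.707 × 0.75 = 0.5302 in; A_we = 0.5302 × 11.5 = 6.098 in².
Directional factor: 1.0 + 0.5 sin^1.5(40°) = 1.258.
F_nw = 0.6 × 80 × 1.258 = 60.37 ksi.
R_n/Ω = (60.37 × 6.098) / 2.0 = 184.1 kips.

R_n/Ω ≈ 184 kips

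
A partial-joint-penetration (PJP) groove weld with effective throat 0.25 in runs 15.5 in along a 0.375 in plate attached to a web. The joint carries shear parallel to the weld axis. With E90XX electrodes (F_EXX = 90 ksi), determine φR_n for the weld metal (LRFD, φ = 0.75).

φR_n ≈ 157 kip

Effective throat (given) t_e = 0.25 in.
A_we = 0.25 × 15.5 = 3.875 in².
F_nw = 0.6 F_EXX = 54 ksi.
φR_n = 0.75 × 54 × 3.875 = 156.9 kip.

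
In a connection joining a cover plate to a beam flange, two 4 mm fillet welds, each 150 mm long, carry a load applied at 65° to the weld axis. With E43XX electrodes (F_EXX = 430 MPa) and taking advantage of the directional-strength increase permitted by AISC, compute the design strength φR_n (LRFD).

t_e = 0.707 × 4 = 2.828 mm; A_we = 2.828 × 300 = 848.4 mm².
Directional factor: 1.0 + 0.5 sin^1.5(65°) = 1.431.
F_nw = 0.6 × 430 × 1.431 = 369.3 MPa.
φR_n = 0.75 × 369.3 × 848.4 × 10⁻³ = 235 kN.

φR_n ≈ 235 kN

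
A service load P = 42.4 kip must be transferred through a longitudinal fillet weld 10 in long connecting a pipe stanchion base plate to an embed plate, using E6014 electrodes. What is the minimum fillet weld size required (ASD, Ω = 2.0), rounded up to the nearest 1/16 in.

E60XX → F_EXX = 60 ksi.
Total weld length L = 10 in.
Required throat t_e = P × Ω / (0.6 F_EXX × L) = 42.4 × 2.0 / (0.6 × 60 × 10) = 0.2356 in.
Required leg w = t_e / 0.707 = 0.3332 in → use 3/8 in.

w = 3/8 in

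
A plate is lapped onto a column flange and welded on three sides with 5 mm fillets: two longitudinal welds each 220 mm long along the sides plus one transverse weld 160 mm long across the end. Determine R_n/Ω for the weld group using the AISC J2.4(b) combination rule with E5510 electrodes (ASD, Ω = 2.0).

R_n/Ω ≈ 358 kN

E55XX → F_EXX = 550 MPa.
t_e = 0.707 × 5 = 3.535 mm.
R_nwl = 0.6 × 550 × 3.535 × 440 × 10⁻³ = 513.3 kN (longitudinal, 2 welds).
R_nwt = 0.6 × 550 × 3.535 × 160 × 10⁻³ = 186.6 kN (transverse, base value).
(i) R_nwl + R_nwt = 699.9 kN; (ii) 0.85 R_nwl + 1.5 R_nwt = 716.3 kN.
R_n = max = 716.3 kN [governs: (ii)]; R_n/Ω = 358.1 kN.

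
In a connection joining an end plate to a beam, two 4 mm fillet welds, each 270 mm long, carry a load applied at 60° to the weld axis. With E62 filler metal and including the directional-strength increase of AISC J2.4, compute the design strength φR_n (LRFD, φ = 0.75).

E62XX → F_EXX = 620 MPa.
t_e = 0.707 × 4 = 2.828 mm; A_we = 2.828 × 540 = 1527 mm².
Directional factor: 1.0 + 0.5 sin^1.5(60°) = 1.403.
F_nw = 0.6 × 620 × 1.403 = 521.9 MPa.
φR_n = 0.75 × 521.9 × 1527 × 10⁻³ = 597.8 kN.

φR_n ≈ 598 kN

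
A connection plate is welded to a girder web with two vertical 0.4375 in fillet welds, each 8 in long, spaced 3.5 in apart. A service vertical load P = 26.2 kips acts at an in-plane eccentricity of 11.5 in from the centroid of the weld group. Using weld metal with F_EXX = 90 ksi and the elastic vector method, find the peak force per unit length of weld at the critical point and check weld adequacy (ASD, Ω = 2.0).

f_max ≈ 10.6 kip/in; NOT adequate

Total weld length L_w = 16 in. Treat welds as unit-width lines.
Polar moment about centroid: J = 2[d³/12 + d(b/2)²] = 2[8³/12 + 8×1.75²] = 134.3 in³.
Direct shear f_v = P/L_w = 26.2 / 16 = 1.637 kip/in (vertical).
Torsion M = P·e = 26.2 × 11.5 = 301.3 kip·in.
Critical point at (x, y) = (1.75, 4) from centroid. f_tx = M·y/J = 8.972 kip/in; f_ty = M·x/J = 3.925 kip/in.
Resultant f_max = √[f_tx² + (f_v + f_ty)²] = √[8.972² + (1.637 + 3.925)²] = 10.56 kip/in.
Capacity per unit length: r_n/Ω = (1/2.0) × 0.6 × 90 × (0.707 × 0.4375) = 8.351 kip/in.
10.56 > 8.351 → NOT adequate.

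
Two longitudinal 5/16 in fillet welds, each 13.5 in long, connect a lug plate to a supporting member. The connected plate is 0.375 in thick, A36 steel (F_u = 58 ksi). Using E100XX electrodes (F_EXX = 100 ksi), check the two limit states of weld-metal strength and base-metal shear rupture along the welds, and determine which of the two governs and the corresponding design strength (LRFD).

t_e = 0.707 × 0.3125 = 0.2209 in; L = 27 in.
Weld metal: φR_n = 0.75 × 0.6 × 100 × 0.2209 × 27 = 268.4 kips.
Base metal (shear rupture): φR_n = 0.75 × 0.6 × 58 × 0.375 × 27 = 264.3 kips.
Governing: base-metal shear rupture.

φR_n ≈ 264 kips (base-metal shear rupture governs)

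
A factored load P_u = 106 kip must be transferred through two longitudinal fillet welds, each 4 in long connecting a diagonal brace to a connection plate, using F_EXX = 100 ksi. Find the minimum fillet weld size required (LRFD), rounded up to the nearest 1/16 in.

w = 7/16 in

Total weld length L = 8 in.
Required throat t_e = P_u / (φ × 0.6 F_EXX × L) = 106 / (0.75 × 0.6 × 100 × 8) = 0.2944 in.
Required leg w = t_e / 0.707 = 0.4165 in → use 7/16 in.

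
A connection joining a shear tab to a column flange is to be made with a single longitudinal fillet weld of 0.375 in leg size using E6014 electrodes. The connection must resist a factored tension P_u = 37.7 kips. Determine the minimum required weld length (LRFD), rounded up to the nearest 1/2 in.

E60XX → F_EXX = 60 ksi.
Throat t_e = 0.707 × 0.375 = 0.2651 in.
φr_n = 0.75 × 0.6 × 60 × 0.2651 = 7.158 kips/in.
L_req = P_u / φr_n = 37.7 / 7.158 = 5.267 in total.
Round up → use L = 5.5 in.

L = 5.5 in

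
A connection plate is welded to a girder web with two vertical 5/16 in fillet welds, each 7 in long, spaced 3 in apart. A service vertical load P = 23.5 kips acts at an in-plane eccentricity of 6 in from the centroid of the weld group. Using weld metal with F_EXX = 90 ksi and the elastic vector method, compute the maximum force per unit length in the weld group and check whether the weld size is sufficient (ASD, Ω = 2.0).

Total weld length L_w = 14 in. Treat welds as unit-width lines.
Polar moment about centroid: J = 2[d³/12 + d(b/2)²] = 2[7³/12 + 7×1.5²] = 88.67 in³.
Direct shear f_v = P/L_w = 23.5 / 14 = 1.679 kip/in (vertical).
Torsion M = P·e = 23.5 × 6 = 141 kip·in.
Critical point at (x, y) = (1.5, 3.5) from centroid. f_tx = M·y/J = 5.566 kip/in; f_ty = M·x/J = 2.385 kip/in.
Resultant f_max = √[f_tx² + (f_v + f_ty)²] = √[5.566² + (1.679 + 2.385)²] = 6.892 kip/in.
Capacity per unit length: r_n/Ω = (1/2.0) × 0.6 × 90 × (0.707 × 0.3125) = 5.965 kip/in.
6.892 > 5.965 → NOT adequate.

f_max ≈ 6.89 kip/in; NOT adequate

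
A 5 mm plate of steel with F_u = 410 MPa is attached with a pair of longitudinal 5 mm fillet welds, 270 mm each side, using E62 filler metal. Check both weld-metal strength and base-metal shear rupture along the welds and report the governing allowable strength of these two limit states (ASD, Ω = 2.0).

R_n/Ω ≈ 332 kN (base-metal shear rupture governs)

E62XX → F_EXX = 620 MPa.
t_e = 0.707 × 5 = 3.535 mm; L = 540 mm.
Weld metal: R_n/Ω = (1/2.0) × 0.6 × 620 × 3.535 × 540 × 10⁻³ = 355.1 kN.
Base metal (shear rupture): R_n/Ω = (1/2.0) × 0.6 × 410 × 5 × 540 × 10⁻³ = 332.1 kN.
Governing: base-metal shear rupture.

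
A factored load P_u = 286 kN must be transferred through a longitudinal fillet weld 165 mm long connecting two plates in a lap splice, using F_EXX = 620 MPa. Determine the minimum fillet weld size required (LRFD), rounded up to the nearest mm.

Total weld length L = 165 mm.
Required throat t_e = P_u / (φ × 0.6 F_EXX × L) = 286 / (0.75 × 0.6 × 620 × 165 × 10⁻³) = 6.213 mm.
Required leg w = t_e / 0.707 = 8.787 mm → use 9 mm.

w = 9 mm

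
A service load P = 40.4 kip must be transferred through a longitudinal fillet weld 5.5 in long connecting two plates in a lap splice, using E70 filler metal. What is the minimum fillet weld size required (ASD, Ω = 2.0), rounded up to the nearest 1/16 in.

E70XX → F_EXX = 70 ksi.
Total weld length L = 5.5 in.
Required throat t_e = P × Ω / (0.6 F_EXX × L) = 40.4 × 2.0 / (0.6 × 70 × 5.5) = 0.3498 in.
Required leg w = t_e / 0.707 = 0.4947 in → use 1/2 in.

w = 1/2 in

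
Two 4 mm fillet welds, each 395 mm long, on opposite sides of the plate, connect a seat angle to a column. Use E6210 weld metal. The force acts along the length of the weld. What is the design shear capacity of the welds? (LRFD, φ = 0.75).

E62XX → F_EXX = 620 MPa.
Effective throat t_e = 0.707 × 4 = 2.828 mm.
Total length L = 790 mm; A_we = 2.828 × 790 = 2234 mm².
F_nw = 0.6 F_EXX = 0.6 × 620 = 372 MPa.
φR_n = 0.75 × 372 × 2234 × 10⁻³ = 623.3 kN.

φR_n ≈ 623 kN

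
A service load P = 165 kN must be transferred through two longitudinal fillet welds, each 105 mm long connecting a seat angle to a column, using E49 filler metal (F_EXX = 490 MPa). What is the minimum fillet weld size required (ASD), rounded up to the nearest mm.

w = 8 mm

Total weld length L = 210 mm.
Required throat t_e = P × Ω / (0.6 F_EXX × L) = 165 × 2.0 / (0.6 × 490 × 210 × 10⁻³) = 5.345 mm.
Required leg w = t_e / 0.707 = 7.56 mm → use 8 mm.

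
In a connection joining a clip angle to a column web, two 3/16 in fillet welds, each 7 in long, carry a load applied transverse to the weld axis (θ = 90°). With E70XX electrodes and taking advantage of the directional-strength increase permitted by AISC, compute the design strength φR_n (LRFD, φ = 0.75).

E70XX → F_EXX = 70 ksi.
t_e = 0.707 × 0.1875 = 0.1326 in; A_we = 0.1326 × 14 = 1.856 in².
Directional factor: 1.0 + 0.5 sin^1.5(90°) = 1.5.
F_nw = 0.6 × 70 × 1.5 = 63 ksi.
φR_n = 0.75 × 63 × 1.856 = 87.69 kips.

φR_n ≈ 87.7 kips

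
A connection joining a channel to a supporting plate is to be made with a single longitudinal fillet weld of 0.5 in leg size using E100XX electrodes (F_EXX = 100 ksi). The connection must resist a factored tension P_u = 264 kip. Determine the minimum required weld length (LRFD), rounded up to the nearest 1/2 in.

Throat t_e = 0.707 × 0.5 = 0.3535 in.
φr_n = 0.75 × 0.6 × 100 × 0.3535 = 15.91 kip/in.
L_req = P_u / φr_n = 264 / 15.91 = 16.6 in total.
Round up → use L = 17 in.

L = 17 in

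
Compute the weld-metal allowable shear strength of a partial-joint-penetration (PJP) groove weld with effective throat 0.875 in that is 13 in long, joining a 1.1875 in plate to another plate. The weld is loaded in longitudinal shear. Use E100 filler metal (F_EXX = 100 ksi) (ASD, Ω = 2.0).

Effective throat (given) t_e = 0.875 in.
A_we = 0.875 × 13 = 11.38 in².
F_nw = 0.6 F_EXX = 60 ksi.
R_n/Ω = (60 × 11.38) / 2.0 = 341.2 kips.

R_n/Ω ≈ 341 kips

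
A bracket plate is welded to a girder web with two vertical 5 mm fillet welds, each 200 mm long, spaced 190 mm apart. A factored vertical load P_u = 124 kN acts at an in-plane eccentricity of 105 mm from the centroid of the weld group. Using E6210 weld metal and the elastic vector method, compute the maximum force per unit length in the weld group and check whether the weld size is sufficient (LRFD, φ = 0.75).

f_max ≈ 619 N/mm; adequate

E62XX → F_EXX = 620 MPa.
Total weld length L_w = 400 mm. Treat welds as unit-width lines.
Polar moment about centroid: J = 2[d³/12 + d(b/2)²] = 2[200³/12 + 200×95²] = 4943000 mm³.
Direct shear f_v = P/L_w = 124×10³ / 400 = 310 N/mm (vertical).
Torsion M = P·e = 124×10³ × 105 = 13020000 N·mm.
Critical point at (x, y) = (95, 100) from centroid. f_tx = M·y/J = 263.4 N/mm; f_ty = M·x/J = 250.2 N/mm.
Resultant f_max = √[f_tx² + (f_v + f_ty)²] = √[263.4² + (310 + 250.2)²] = 619 N/mm.
Capacity per unit length: φr_n = 0.75 × 0.6 × 620 × (0.707 × 5) = 986.3 N/mm.
619 ≤ 986.3 → adequate.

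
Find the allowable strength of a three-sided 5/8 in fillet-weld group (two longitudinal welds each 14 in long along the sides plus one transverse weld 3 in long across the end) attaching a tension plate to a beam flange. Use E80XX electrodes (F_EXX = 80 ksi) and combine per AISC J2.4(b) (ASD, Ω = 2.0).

R_n/Ω ≈ 329 kips

t_e = 0.707 × 0.625 = 0.4419 in.
R_nwl = 0.6 × 80 × 0.4419 × 28 = 593.9 kips (longitudinal, 2 welds).
R_nwt = 0.6 × 80 × 0.4419 × 3 = 63.63 kips (transverse, base value).
(i) R_nwl + R_nwt = 657.5 kips; (ii) 0.85 R_nwl + 1.5 R_nwt = 600.2 kips.
R_n = max = 657.5 kips [governs: (i)]; R_n/Ω = 328.8 kips.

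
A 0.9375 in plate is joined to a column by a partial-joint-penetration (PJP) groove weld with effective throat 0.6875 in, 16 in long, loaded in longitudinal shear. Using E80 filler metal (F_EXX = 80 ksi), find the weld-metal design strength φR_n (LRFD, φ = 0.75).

φR_n ≈ 396 kip

Effective throat (given) t_e = 0.6875 in.
A_we = 0.6875 × 16 = 11 in².
F_nw = 0.6 F_EXX = 48 ksi.
φR_n = 0.75 × 48 × 11 = 396 kip.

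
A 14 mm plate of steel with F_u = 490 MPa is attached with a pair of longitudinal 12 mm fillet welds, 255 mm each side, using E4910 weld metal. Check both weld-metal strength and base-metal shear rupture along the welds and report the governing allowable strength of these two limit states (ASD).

R_n/Ω ≈ 636 kN (weld metal governs)

E49XX → F_EXX = 490 MPa.
t_e = 0.707 × 12 = 8.484 mm; L = 510 mm.
Weld metal: R_n/Ω = (1/2.0) × 0.6 × 490 × 8.484 × 510 × 10⁻³ = 636 kN.
Base metal (shear rupture): R_n/Ω = (1/2.0) × 0.6 × 490 × 14 × 510 × 10⁻³ = 1050 kN.
Governing: weld metal.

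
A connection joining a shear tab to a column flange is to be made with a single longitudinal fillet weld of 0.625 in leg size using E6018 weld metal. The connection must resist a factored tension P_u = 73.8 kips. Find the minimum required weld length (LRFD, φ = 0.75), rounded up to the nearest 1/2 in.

E60XX → F_EXX = 60 ksi.
Throat t_e = 0.707 × 0.625 = 0.4419 in.
φr_n = 0.75 × 0.6 × 60 × 0.4419 = 11.93 kips/in.
L_req = P_u / φr_n = 73.8 / 11.93 = 6.186 in total.
Round up → use L = 6.5 in.

L = 6.5 in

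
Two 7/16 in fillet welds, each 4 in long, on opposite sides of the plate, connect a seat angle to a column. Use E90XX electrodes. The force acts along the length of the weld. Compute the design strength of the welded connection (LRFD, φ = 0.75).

φR_n ≈ 100 kips

E90XX → F_EXX = 90 ksi.
Effective throat t_e = 0.707 × 0.4375 = 0.3093 in.
Total length L = 8 in; A_we = 0.3093 × 8 = 2.474 in².
F_nw = 0.6 F_EXX = 0.6 × 90 = 54 ksi.
φR_n = 0.75 × 54 × 2.474 = 100.2 kips.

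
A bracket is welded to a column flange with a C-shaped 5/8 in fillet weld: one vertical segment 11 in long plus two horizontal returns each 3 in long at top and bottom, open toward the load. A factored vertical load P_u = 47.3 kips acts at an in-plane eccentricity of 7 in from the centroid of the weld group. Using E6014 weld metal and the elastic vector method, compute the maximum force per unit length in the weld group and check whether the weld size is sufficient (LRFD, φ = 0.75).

E60XX → F_EXX = 60 ksi.
Total weld length L_w = 17 in. Treat welds as unit-width lines.
Centroid: x̄ = 2×3×1.5 / 17 = 0.5294 in from the vertical weld.
Polar moment about centroid: J = I_x + I_y = [11³/12 + 2×3×5.5²] + [11×0.5294² + 2(3³/12 + 3×0.9706²)] = 305.7 in³.
Direct shear f_v = P/L_w = 47.3 / 17 = 2.782 kip/in (vertical).
Torsion M = P·e = 47.3 × 7 = 331.1 kip·in.
Critical point at (x, y) = (2.471, 5.5) from centroid. f_tx = M·y/J = 5.958 kip/in; f_ty = M·x/J = 2.676 kip/in.
Resultant f_max = √[f_tx² + (f_v + f_ty)²] = √[5.958² + (2.782 + 2.676)²] = 8.08 kip/in.
Capacity per unit length: φr_n = 0.75 × 0.6 × 60 × (0.707 × 0.625) = 11.93 kip/in.
8.08 ≤ 11.93 → adequate.

f_max ≈ 8.08 kip/in; adequate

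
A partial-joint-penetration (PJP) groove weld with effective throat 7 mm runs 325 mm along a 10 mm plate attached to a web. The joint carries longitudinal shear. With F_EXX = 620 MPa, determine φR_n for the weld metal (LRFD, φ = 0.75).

φR_n ≈ 635 kN

Effective throat (given) t_e = 7 mm.
A_we = 7 × 325 = 2275 mm².
F_nw = 0.6 F_EXX = 372 MPa.
φR_n = 0.75 × 372 × 2275 × 10⁻³ = 634.7 kN.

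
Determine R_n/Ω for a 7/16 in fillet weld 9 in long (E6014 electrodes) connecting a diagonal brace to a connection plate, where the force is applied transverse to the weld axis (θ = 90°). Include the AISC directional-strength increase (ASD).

R_n/Ω ≈ 75.2 kips

E60XX → F_EXX = 60 ksi.
t_e = 0.707 × 0.4375 = 0.3093 in; A_we = 0.3093 × 9 = 2.784 in².
Directional factor: 1.0 + 0.5 sin^1.5(90°) = 1.5.
F_nw = 0.6 × 60 × 1.5 = 54 ksi.
R_n/Ω = (54 × 2.784) / 2.0 = 75.16 kips.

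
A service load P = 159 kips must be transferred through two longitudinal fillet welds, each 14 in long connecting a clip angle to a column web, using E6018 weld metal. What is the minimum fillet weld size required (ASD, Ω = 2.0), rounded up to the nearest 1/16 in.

E60XX → F_EXX = 60 ksi.
Total weld length L = 28 in.
Required throat t_e = P × Ω / (0.6 F_EXX × L) = 159 × 2.0 / (0.6 × 60 × 28) = 0.3155 in.
Required leg w = t_e / 0.707 = 0.4462 in → use 1/2 in.

w = 1/2 in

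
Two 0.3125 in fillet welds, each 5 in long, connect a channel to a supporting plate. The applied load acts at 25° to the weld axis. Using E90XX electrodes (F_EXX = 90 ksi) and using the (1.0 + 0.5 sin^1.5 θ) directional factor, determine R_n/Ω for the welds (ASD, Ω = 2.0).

t_e = 0.707 × 0.3125 = 0.2209 in; A_we = 0.2209 × 10 = 2.209 in².
Directional factor: 1.0 + 0.5 sin^1.5(25°) = 1.137.
F_nw = 0.6 × 90 × 1.137 = 61.42 ksi.
R_n/Ω = (61.42 × 2.209) / 2.0 = 67.85 kips.

R_n/Ω ≈ 67.8 kips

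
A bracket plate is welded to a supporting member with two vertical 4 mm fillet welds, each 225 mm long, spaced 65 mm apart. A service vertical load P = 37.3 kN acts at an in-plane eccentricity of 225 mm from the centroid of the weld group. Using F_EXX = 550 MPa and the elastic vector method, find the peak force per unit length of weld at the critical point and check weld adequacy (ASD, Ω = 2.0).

f_max ≈ 444 N/mm; adequate

Total weld length L_w = 450 mm. Treat welds as unit-width lines.
Polar moment about centroid: J = 2[d³/12 + d(b/2)²] = 2[225³/12 + 225×32.5²] = 2374000 mm³.
Direct shear f_v = P/L_w = 37.3×10³ / 450 = 82.89 N/mm (vertical).
Torsion M = P·e = 37.3×10³ × 225 = 8392500 N·mm.
Critical point at (x, y) = (32.5, 112.5) from centroid. f_tx = M·y/J = 397.7 N/mm; f_ty = M·x/J = 114.9 N/mm.
Resultant f_max = √[f_tx² + (f_v + f_ty)²] = √[397.7² + (82.89 + 114.9)²] = 444.2 N/mm.
Capacity per unit length: r_n/Ω = (1/2.0) × 0.6 × 550 × (0.707 × 4) = 466.6 N/mm.
444.2 ≤ 466.6 → adequate.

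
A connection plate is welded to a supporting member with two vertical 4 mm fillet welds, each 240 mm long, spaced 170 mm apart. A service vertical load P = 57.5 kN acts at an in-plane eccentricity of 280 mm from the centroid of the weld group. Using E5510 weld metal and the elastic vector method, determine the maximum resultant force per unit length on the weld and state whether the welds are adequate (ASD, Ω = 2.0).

f_max ≈ 489 N/mm; NOT adequate

E55XX → F_EXX = 550 MPa.
Total weld length L_w = 480 mm. Treat welds as unit-width lines.
Polar moment about centroid: J = 2[d³/12 + d(b/2)²] = 2[240³/12 + 240×85²] = 5772000 mm³.
Direct shear f_v = P/L_w = 57.5×10³ / 480 = 119.8 N/mm (vertical).
Torsion M = P·e = 57.5×10³ × 280 = 16100000 N·mm.
Critical point at (x, y) = (85, 120) from centroid. f_tx = M·y/J = 334.7 N/mm; f_ty = M·x/J = 237.1 N/mm.
Resultant f_max = √[f_tx² + (f_v + f_ty)²] = √[334.7² + (119.8 + 237.1)²] = 489.3 N/mm.
Capacity per unit length: r_n/Ω = (1/2.0) × 0.6 × 550 × (0.707 × 4) = 466.6 N/mm.
489.3 > 466.6 → NOT adequate.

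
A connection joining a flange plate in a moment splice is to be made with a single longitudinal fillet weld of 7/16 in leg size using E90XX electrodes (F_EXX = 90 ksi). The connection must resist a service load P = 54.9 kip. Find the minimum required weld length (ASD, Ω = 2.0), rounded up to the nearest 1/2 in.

L = 7 in

Throat t_e = 0.707 × 0.4375 = 0.3093 in.
r_n/Ω = (0.6 × 90 × 0.3093) / 2.0 = 8.351 kip/in.
L_req = P / (r_n/Ω) = 54.9 / 8.351 = 6.574 in total.
Round up → use L = 7 in.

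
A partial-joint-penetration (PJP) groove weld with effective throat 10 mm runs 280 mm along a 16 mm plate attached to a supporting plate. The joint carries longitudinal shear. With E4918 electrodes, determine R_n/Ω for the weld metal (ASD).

R_n/Ω ≈ 412 kN

E49XX → F_EXX = 490 MPa.
Effective throat (given) t_e = 10 mm.
A_we = 10 × 280 = 2800 mm².
F_nw = 0.6 F_EXX = 294 MPa.
R_n/Ω = (294 × 2800) / 2.0 × 10⁻³ = 411.6 kN.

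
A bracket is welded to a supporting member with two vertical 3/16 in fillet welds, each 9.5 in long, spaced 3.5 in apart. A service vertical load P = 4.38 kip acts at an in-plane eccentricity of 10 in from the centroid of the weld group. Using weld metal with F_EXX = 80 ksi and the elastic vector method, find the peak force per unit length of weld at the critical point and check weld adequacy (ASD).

f_max ≈ 1.2 kip/in; adequate

Total weld length L_w = 19 in. Treat welds as unit-width lines.
Polar moment about centroid: J = 2[d³/12 + d(b/2)²] = 2[9.5³/12 + 9.5×1.75²] = 201.1 in³.
Direct shear f_v = P/L_w = 4.38 / 19 = 0.2305 kip/in (vertical).
Torsion M = P·e = 4.38 × 10 = 43.8 kip·in.
Critical point at (x, y) = (1.75, 4.75) from centroid. f_tx = M·y/J = 1.035 kip/in; f_ty = M·x/J = 0.3812 kip/in.
Resultant f_max = √[f_tx² + (f_v + f_ty)²] = √[1.035² + (0.2305 + 0.3812)²] = 1.202 kip/in.
Capacity per unit length: r_n/Ω = (1/2.0) × 0.6 × 80 × (0.707 × 0.1875) = 3.181 kip/in.
1.202 ≤ 3.181 → adequate.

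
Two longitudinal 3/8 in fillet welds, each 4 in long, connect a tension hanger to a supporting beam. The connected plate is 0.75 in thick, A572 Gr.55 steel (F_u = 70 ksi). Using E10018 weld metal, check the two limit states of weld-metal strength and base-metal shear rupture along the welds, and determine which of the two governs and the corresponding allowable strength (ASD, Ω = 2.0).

R_n/Ω ≈ 63.6 kips (weld metal governs)

E100XX → F_EXX = 100 ksi.
t_e = 0.707 × 0.375 = 0.2651 in; L = 8 in.
Weld metal: R_n/Ω = (1/2.0) × 0.6 × 100 × 0.2651 × 8 = 63.63 kips.
Base metal (shear rupture): R_n/Ω = (1/2.0) × 0.6 × 70 × 0.75 × 8 = 126 kips.
Governing: weld metal.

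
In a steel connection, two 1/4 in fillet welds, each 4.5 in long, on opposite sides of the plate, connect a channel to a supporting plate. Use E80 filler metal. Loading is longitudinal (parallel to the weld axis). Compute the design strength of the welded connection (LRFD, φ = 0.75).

E80XX → F_EXX = 80 ksi.
Effective throat t_e = 0.707 × 0.25 = 0.1767 in.
Total length L = 9 in; A_we = 0.1767 × 9 = 1.591 in².
F_nw = 0.6 F_EXX = 0.6 × 80 = 48 ksi.
φR_n = 0.75 × 48 × 1.591 = 57.27 kips.

φR_n ≈ 57.3 kips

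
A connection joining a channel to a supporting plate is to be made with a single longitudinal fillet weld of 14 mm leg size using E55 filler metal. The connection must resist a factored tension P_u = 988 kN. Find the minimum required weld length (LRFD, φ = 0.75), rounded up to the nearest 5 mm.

L = 405 mm

E55XX → F_EXX = 550 MPa.
Throat t_e = 0.707 × 14 = 9.898 mm.
φr_n = 0.75 × 0.6 × 550 × 9.898 × 10⁻³ = 2.45 kN/mm.
L_req = P_u / φr_n = 988 / 2.45 = 403.3 mm total.
Round up → use L = 405 mm.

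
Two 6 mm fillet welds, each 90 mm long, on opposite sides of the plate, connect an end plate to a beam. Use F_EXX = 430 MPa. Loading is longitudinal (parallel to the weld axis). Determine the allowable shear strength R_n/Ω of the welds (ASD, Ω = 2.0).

Effective throat t_e = 0.707 × 6 = 4.242 mm.
Total length L = 180 mm; A_we = 4.242 × 180 = 763.6 mm².
F_nw = 0.6 F_EXX = 0.6 × 430 = 258 MPa.
R_n = 258 × 763.6 × 10⁻³ = 197 kN; R_n/Ω = 197/2.0 = 98.5 kN.

R_n/Ω ≈ 98.5 kN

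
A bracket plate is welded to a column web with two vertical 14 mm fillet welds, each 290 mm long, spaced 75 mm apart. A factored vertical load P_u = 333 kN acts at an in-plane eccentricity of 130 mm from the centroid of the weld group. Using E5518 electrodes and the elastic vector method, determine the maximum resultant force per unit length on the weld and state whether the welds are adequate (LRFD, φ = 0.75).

f_max ≈ 1570 N/mm; adequate

E55XX → F_EXX = 550 MPa.
Total weld length L_w = 580 mm. Treat welds as unit-width lines.
Polar moment about centroid: J = 2[d³/12 + d(b/2)²] = 2[290³/12 + 290×37.5²] = 4880000 mm³.
Direct shear f_v = P/L_w = 333×10³ / 580 = 574.1 N/mm (vertical).
Torsion M = P·e = 333×10³ × 130 = 43290000 N·mm.
Critical point at (x, y) = (37.5, 145) from centroid. f_tx = M·y/J = 1286 N/mm; f_ty = M·x/J = 332.6 N/mm.
Resultant f_max = √[f_tx² + (f_v + f_ty)²] = √[1286² + (574.1 + 332.6)²] = 1574 N/mm.
Capacity per unit length: φr_n = 0.75 × 0.6 × 550 × (0.707 × 14) = 2450 N/mm.
1574 ≤ 2450 → adequate.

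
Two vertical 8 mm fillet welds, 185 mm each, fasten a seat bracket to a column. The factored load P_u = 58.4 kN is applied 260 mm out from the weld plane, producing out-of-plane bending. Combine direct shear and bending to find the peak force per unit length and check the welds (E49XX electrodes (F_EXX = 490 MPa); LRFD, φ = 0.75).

f_max ≈ 1340 N/mm; NOT adequate

L_w = 2 × 185 = 370 mm; section modulus (unit throat) S = 2 × L²/6 = 11410 mm².
Direct shear f_v = P/L_w = 58.4×10³/370 = 157.8 N/mm.
Moment M = P × e = 58.4×10³ × 260 = 15184000 N·mm; bending f_b = M/S = 1331 N/mm.
f_max = √(f_v² + f_b²) = √(157.8² + 1331²) = 1340 N/mm.
φr_n = 0.75 × 0.6 × 490 × (0.707 × 8) = 1247 N/mm → NOT adequate.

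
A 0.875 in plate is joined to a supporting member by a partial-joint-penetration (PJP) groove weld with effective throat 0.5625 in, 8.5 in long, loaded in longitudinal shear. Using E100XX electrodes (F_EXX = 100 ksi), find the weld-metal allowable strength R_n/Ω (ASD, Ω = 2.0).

Effective throat (given) t_e = 0.5625 in.
A_we = 0.5625 × 8.5 = 4.781 in².
F_nw = 0.6 F_EXX = 60 ksi.
R_n/Ω = (60 × 4.781) / 2.0 = 143.4 kip.

R_n/Ω ≈ 143 kip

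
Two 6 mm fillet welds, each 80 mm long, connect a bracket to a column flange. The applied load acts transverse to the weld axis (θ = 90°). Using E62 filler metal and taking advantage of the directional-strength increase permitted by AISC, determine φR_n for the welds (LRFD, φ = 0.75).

E62XX → F_EXX = 620 MPa.
t_e = 0.707 × 6 = 4.242 mm; A_we = 4.242 × 160 = 678.7 mm².
Directional factor: 1.0 + 0.5 sin^1.5(90°) = 1.5.
F_nw = 0.6 × 620 × 1.5 = 558 MPa.
φR_n = 0.75 × 558 × 678.7 × 10⁻³ = 284 kN.

φR_n ≈ 284 kN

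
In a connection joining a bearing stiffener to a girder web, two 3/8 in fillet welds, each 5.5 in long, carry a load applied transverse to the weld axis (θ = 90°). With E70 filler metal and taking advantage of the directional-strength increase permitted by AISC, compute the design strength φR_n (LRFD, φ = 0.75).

E70XX → F_EXX = 70 ksi.
t_e = 0.707 × 0.375 = 0.2651 in; A_we = 0.2651 × 11 = 2.916 in².
Directional factor: 1.0 + 0.5 sin^1.5(90°) = 1.5.
F_nw = 0.6 × 70 × 1.5 = 63 ksi.
φR_n = 0.75 × 63 × 2.916 = 137.8 kip.

φR_n ≈ 138 kip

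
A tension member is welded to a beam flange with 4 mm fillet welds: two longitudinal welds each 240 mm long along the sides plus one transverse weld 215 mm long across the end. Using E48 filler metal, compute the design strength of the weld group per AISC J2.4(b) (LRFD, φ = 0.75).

φR_n ≈ 446 kN

E48XX → F_EXX = 480 MPa.
t_e = 0.707 × 4 = 2.828 mm.
R_nwl = 0.6 × 480 × 2.828 × 480 × 10⁻³ = 390.9 kN (longitudinal, 2 welds).
R_nwt = 0.6 × 480 × 2.828 × 215 × 10⁻³ = 175.1 kN (transverse, base value).
(i) R_nwl + R_nwt = 566.1 kN; (ii) 0.85 R_nwl + 1.5 R_nwt = 595 kN.
R_n = max = 595 kN [governs: (ii)]; φR_n = 446.2 kN.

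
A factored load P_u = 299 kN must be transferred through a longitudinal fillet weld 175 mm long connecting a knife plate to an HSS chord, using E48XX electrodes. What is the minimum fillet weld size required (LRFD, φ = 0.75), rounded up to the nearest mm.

w = 12 mm

E48XX → F_EXX = 480 MPa.
Total weld length L = 175 mm.
Required throat t_e = P_u / (φ × 0.6 F_EXX × L) = 299 / (0.75 × 0.6 × 480 × 175 × 10⁻³) = 7.91 mm.
Required leg w = t_e / 0.707 = 11.19 mm → use 12 mm.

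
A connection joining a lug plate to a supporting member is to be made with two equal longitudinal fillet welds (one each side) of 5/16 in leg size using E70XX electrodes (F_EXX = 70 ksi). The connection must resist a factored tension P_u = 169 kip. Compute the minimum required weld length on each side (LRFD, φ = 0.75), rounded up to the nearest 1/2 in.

L = 12.5 in on each side

Throat t_e = 0.707 × 0.3125 = 0.2209 in.
φr_n = 0.75 × 0.6 × 70 × 0.2209 = 6.96 kip/in.
L_req = P_u / φr_n = 169 / 6.96 = 24.28 in total.
Per side: 24.28 / 2 = 12.14 in.
Round up → use L = 12.5 in on each side.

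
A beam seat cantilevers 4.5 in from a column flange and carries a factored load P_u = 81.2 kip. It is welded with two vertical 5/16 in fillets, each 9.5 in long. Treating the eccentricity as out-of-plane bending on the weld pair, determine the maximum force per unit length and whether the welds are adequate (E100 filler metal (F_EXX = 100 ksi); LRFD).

f_max ≈ 12.9 kip/in; NOT adequate

L_w = 2 × 9.5 = 19 in; section modulus (unit throat) S = 2 × L²/6 = 30.08 in².
Direct shear f_v = P/L_w = 81.2/19 = 4.274 kip/in.
Moment M = P × e = 81.2 × 4.5 = 365.4 kip·in; bending f_b = M/S = 12.15 kip/in.
f_max = √(f_v² + f_b²) = √(4.274² + 12.15²) = 12.88 kip/in.
φr_n = 0.75 × 0.6 × 100 × (0.707 × 0.3125) = 9.942 kip/in → NOT adequate.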